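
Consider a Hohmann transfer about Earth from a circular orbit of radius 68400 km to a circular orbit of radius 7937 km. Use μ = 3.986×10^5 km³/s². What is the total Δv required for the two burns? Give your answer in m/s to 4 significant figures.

Δv = 3713 m/s

Semi-major axis of the transfer orbit: a_t = (68400 + 7937)/2 = 38168.5 km.
Circular speed at r₁: v₁ = √(μ/r₁) = √(3.986×10^5/68400) = 2.414 km/s.
On the transfer ellipse at r₁, vis-viva gives v_a = √[μ(2/r₁ − 1/a_t)] = 1.101 km/s.
First burn Δv₁ = |v_a − v₁| = 1.313 km/s.
At r₂, v₂ = √(μ/r₂) = 7.087 km/s.
Transfer-orbit speed at r₂: v_p = √[μ(2/r₂ − 1/a_t)] = 9.487 km/s.
Second burn Δv₂ = |v₂ − v_p| = 2.400 km/s.
Total Δv = Δv₁ + Δv₂ = 3.713 km/s.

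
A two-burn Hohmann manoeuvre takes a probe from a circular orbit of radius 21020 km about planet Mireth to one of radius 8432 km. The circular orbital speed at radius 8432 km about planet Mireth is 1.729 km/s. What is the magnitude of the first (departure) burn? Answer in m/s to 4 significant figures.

From the circular-orbit relation v² = μ/r at r = 8432 km: μ = v²r = (1.729)² × 8432 = 25207.0 km³/s².
Semi-major axis of the transfer orbit: a_t = (21020 + 8432)/2 = 14726 km.
On the circular orbit at r = 21020 km, v_c = √(μ/r) = 1.095 km/s.
Vis-viva on the transfer ellipse at r = 21020 km gives v_t = √[μ(2/r − 1/a_t)] = 0.8286 km/s.
Δv₁ = |v_t − v_c| = |0.8286 − 1.095| = 0.2664 km/s.

Δv₁ = 266.4 m/s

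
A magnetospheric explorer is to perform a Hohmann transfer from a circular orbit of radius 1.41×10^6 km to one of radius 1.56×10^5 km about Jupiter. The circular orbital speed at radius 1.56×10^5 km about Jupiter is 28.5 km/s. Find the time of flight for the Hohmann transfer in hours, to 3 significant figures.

From the circular-orbit relation v² = μ/r at r = 1.56×10^5 km: μ = v²r = (28.5)² × 1.56×10^5 = 1.26711×10^8 km³/s².
The Hohmann ellipse has a_t = (r₁ + r₂)/2 = 7.830×10^5 km.
Half the transfer-orbit period gives t = π√(a_t³/μ) = 1.934×10^5 s.
Converting: 1.934×10^5 s ÷ 3600 s/hour = 53.7 hours.

t = 53.7 hours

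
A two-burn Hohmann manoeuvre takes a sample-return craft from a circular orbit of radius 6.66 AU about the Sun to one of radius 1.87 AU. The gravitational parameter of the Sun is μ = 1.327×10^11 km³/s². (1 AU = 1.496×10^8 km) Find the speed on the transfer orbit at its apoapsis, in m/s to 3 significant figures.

In km: r₁ = 6.66 × 1.496×10^8 = 9.96336×10^8 km; r₂ = 1.87 × 1.496×10^8 = 2.79752×10^8 km.
The Hohmann ellipse has a_t = (r₁ + r₂)/2 = 6.38044×10^8 km.
At apoapsis, r = 9.96336×10^8 km.
Applying v² = μ(2/r − 1/a_t): v = 7.642 km/s.

v = 7640 m/s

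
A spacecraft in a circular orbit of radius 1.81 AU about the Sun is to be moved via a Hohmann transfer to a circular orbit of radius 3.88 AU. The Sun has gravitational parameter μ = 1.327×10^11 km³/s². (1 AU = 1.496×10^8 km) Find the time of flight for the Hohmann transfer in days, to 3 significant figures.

In km: r₁ = 1.81 × 1.496×10^8 = 2.70776×10^8 km; r₂ = 3.88 × 1.496×10^8 = 5.80448×10^8 km.
Semi-major axis of the transfer orbit: a_t = (2.70776×10^8 + 5.80448×10^8)/2 = 4.25612×10^8 km.
Transfer time t = π√(a_t³/μ) = π√((4.25612×10^8)³ / 1.327×10^11) = 7.572×10^7 s.
Converting: 7.572×10^7 s ÷ 86400 s/day = 876 days.

t = 876 days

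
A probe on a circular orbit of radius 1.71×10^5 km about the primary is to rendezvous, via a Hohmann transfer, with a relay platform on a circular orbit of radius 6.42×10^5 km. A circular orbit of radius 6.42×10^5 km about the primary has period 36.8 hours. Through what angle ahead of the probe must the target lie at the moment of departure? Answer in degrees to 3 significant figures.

From Kepler's third law T² = 4π²r³/μ at r = 6.42×10^5 km, T = 36.8 hours = 36.8 × 3600 s = 1.3248×10^5 s: μ = 4π²r³/T² = 5.95202×10^8 km³/s².
Transfer-ellipse semi-major axis a_t = (r₁ + r₂)/2 = (1.710×10^5 + 6.420×10^5)/2 = 4.065×10^5 km.
The half-period of the transfer ellipse is t = π√(a_t³/μ) = 33374 s.
Target angular speed ω₂ = √(μ/r₂³) = 4.7427×10^-5 rad/s.
Angle swept by the target during transfer: ω₂·t = 1.5828 rad = 90.69°.
Arrival is 180° from departure on the ellipse, so φ = 180° − 90.69° = 89.3°.

φ = 89.3°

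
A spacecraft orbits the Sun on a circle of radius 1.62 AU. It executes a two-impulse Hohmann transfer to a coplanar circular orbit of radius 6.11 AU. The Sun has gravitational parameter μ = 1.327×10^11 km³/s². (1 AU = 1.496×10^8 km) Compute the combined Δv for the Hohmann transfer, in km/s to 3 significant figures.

Δv = 10.3 km/s

In km: r₁ = 1.62 × 1.496×10^8 = 2.42352×10^8 km; r₂ = 6.11 × 1.496×10^8 = 9.14056×10^8 km.
The Hohmann ellipse has a_t = (r₁ + r₂)/2 = 5.78204×10^8 km.
At r₁ the circular-orbit speed is v₁ = √(μ/r₁) = 23.400 km/s.
On the transfer ellipse at r₁, v² = μ(2/r − 1/a) gives v_p = √[μ(2/r₁ − 1/a_t)] = 29.421 km/s.
First burn Δv₁ = |v_p − v₁| = 6.021 km/s.
At r₂, v₂ = √(μ/r₂) = 12.049 km/s.
Transfer-orbit speed at r₂: v_a = √[μ(2/r₂ − 1/a_t)] = 7.8007 km/s.
Second burn Δv₂ = |v₂ − v_a| = 4.248 km/s.
Total Δv = Δv₁ + Δv₂ = 10.27 km/s.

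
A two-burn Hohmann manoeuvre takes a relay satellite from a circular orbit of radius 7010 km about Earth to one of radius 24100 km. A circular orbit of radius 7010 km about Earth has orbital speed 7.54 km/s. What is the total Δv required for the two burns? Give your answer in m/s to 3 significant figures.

Δv = 3180 m/s

From the circular-orbit relation v² = μ/r at r = 7010 km: μ = v²r = (7.54)² × 7010 = 3.98530×10^5 km³/s².
Transfer-ellipse semi-major axis a_t = (r₁ + r₂)/2 = (7010 + 24100)/2 = 15555 km.
Circular speed at r₁: v₁ = √(μ/r₁) = √(3.98530×10^5/7010) = 7.540 km/s.
On the transfer ellipse at r₁, vis-viva gives v_p = √[μ(2/r₁ − 1/a_t)] = 9.385 km/s.
First burn Δv₁ = |v_p − v₁| = 1.845 km/s.
At r₂, v₂ = √(μ/r₂) = 4.067 km/s.
Transfer-orbit speed at r₂: v_a = √[μ(2/r₂ − 1/a_t)] = 2.730 km/s.
Second burn Δv₂ = |v₂ − v_a| = 1.337 km/s.
Total Δv = Δv₁ + Δv₂ = 3.182 km/s.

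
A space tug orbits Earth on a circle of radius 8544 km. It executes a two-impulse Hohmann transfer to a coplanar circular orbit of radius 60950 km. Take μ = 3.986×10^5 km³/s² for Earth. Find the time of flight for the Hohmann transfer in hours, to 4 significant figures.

t = 8.953 hours

The Hohmann ellipse has a_t = (r₁ + r₂)/2 = 34747 km.
By Kepler's third law the transfer-orbit period is T = 2π√(a_t³/μ), so t = T/2 = 32230 s.
Converting: 32230 s ÷ 3600 s/hour = 8.953 hours.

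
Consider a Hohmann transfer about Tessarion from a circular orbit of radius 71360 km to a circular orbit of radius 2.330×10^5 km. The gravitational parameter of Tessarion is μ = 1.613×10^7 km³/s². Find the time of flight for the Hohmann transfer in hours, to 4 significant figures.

t = 12.90 hours

Transfer-ellipse semi-major axis a_t = (r₁ + r₂)/2 = (71360 + 2.330×10^5)/2 = 1.5218×10^5 km.
Transfer time t = π√(a_t³/μ) = π√((1.5218×10^5)³ / 1.613×10^7) = 46440 s.
Converting: 46440 s ÷ 3600 s/hour = 12.90 hours.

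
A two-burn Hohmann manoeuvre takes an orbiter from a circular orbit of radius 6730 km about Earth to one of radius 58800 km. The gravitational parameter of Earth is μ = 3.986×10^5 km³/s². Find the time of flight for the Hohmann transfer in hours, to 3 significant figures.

The Hohmann ellipse has a_t = (r₁ + r₂)/2 = 32765 km.
Half the transfer-orbit period gives t = π√(a_t³/μ) = 29510 s.
Converting: 29510 s ÷ 3600 s/hour = 8.20 hours.

t = 8.20 hours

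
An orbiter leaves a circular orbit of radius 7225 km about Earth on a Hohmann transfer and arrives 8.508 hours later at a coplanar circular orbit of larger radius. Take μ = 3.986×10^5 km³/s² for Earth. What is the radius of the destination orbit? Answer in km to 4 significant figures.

Transfer time t = 8.508 hours = 30628.8 s, and t = π√(a_t³/μ).
So a_t = (μ t²/π²)^(1/3) = (3.986×10^5 × (30628.8)² / π²)^(1/3) = 33587 km.
Since a_t = (r₁ + r₂)/2, r₂ = 2a_t − r₁ = 2×33587 − 7225 = 59949 km.

r₂ = 59950 km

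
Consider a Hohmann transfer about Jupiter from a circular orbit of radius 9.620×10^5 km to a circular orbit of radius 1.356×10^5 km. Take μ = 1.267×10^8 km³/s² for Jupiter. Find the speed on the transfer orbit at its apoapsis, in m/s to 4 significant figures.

Semi-major axis of the transfer orbit: a_t = (9.620×10^5 + 1.356×10^5)/2 = 5.488×10^5 km.
The apoapsis of the transfer ellipse is at r = 9.620×10^5 km.
Applying v² = μ(2/r − 1/a_t): v = 5.705 km/s.

v = 5705 m/s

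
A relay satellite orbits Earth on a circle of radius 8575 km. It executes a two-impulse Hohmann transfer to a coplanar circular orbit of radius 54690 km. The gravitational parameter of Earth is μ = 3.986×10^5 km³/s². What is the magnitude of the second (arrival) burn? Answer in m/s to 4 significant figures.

Δv₂ = 1294 m/s

Semi-major axis of the transfer orbit: a_t = (8575 + 54690)/2 = 31632.5 km.
Circular speed at r = 54690 km: v_c = √(μ/r) = 2.700 km/s.
Transfer-orbit speed at the same r (vis-viva, a = a_t): v_t = √[μ(2/r − 1/a_t)] = 1.406 km/s.
Δv₂ = |v_t − v_c| = |1.406 − 2.700| = 1.294 km/s.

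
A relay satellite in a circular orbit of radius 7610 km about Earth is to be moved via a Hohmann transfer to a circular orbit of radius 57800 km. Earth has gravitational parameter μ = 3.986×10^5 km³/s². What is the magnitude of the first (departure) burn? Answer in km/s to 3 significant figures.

Transfer-ellipse semi-major axis a_t = (r₁ + r₂)/2 = (7610 + 57800)/2 = 32705 km.
Circular speed at r = 7610 km: v_c = √(μ/r) = 7.237 km/s.
Vis-viva on the transfer ellipse at r = 7610 km gives v_t = √[μ(2/r − 1/a_t)] = 9.621 km/s.
Δv₁ = |v_t − v_c| = |9.621 − 7.237| = 2.384 km/s.

Δv₁ = 2.38 km/s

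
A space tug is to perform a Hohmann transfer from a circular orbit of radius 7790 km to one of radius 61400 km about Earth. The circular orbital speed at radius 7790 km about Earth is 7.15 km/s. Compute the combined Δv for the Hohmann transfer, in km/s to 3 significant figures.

From the circular-orbit relation v² = μ/r at r = 7790 km: μ = v²r = (7.15)² × 7790 = 3.98244×10^5 km³/s².
The Hohmann ellipse has a_t = (r₁ + r₂)/2 = 34595 km.
Circular speed at r₁: v₁ = √(μ/r₁) = √(3.98244×10^5/7790) = 7.1500 km/s.
On the transfer ellipse at r₁, v² = μ(2/r − 1/a) gives v_p = √[μ(2/r₁ − 1/a_t)] = 9.5254 km/s.
First burn Δv₁ = |v_p − v₁| = 2.3754 km/s.
Circular speed at r₂: v₂ = √(μ/r₂) = 2.5468 km/s.
Transfer-orbit speed at r₂: v_a = √[μ(2/r₂ − 1/a_t)] = 1.2085 km/s.
Second burn Δv₂ = |v₂ − v_a| = 1.3383 km/s.
Total Δv = Δv₁ + Δv₂ = 3.714 km/s.

Δv = 3.71 km/s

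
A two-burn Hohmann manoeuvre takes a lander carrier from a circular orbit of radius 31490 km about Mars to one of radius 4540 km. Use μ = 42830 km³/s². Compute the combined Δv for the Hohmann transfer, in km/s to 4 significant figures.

Transfer-ellipse semi-major axis a_t = (r₁ + r₂)/2 = (31490 + 4540)/2 = 18015 km.
Circular speed at r₁: v₁ = √(μ/r₁) = √(42830/31490) = 1.16624 km/s.
On the transfer ellipse at r₁, vis-viva gives v_a = √[μ(2/r₁ − 1/a_t)] = 0.585462 km/s.
First burn Δv₁ = |v_a − v₁| = 0.5808 km/s.
At r₂, v₂ = √(μ/r₂) = 3.07147 km/s.
Transfer-orbit speed at r₂: v_p = √[μ(2/r₂ − 1/a_t)] = 4.06083 km/s.
Second burn Δv₂ = |v₂ − v_p| = 0.9894 km/s.
Δv = Δv₁ + Δv₂ = 0.5808 + 0.9894 = 1.570 km/s.

Δv = 1.570 km/s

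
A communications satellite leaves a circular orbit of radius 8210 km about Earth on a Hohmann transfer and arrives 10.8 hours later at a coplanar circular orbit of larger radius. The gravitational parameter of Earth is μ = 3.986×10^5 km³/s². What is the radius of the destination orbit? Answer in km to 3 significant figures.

r₂ = 70500 km

Transfer time t = 10.8 hours = 38880 s, and t = π√(a_t³/μ).
So a_t = (μ t²/π²)^(1/3) = (3.986×10^5 × (38880)² / π²)^(1/3) = 39376 km.
Since a_t = (r₁ + r₂)/2, r₂ = 2a_t − r₁ = 2×39376 − 8210 = 70542 km.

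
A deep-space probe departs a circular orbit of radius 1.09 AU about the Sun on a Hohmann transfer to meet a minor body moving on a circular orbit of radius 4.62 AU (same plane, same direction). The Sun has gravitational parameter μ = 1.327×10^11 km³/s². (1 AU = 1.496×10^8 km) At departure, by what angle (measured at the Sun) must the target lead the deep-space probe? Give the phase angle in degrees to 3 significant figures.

φ = 92.6°

In km: r₁ = 1.09 × 1.496×10^8 = 1.63064×10^8 km; r₂ = 4.62 × 1.496×10^8 = 6.91152×10^8 km.
The Hohmann ellipse has a_t = (r₁ + r₂)/2 = 4.27108×10^8 km.
The half-period of the transfer ellipse is t = π√(a_t³/μ) = 7.6124×10^7 s.
Target angular speed ω₂ = √(μ/r₂³) = 2.0048×10^-8 rad/s.
Angle swept by the target during transfer: ω₂·t = 1.5261 rad = 87.44°.
The deep-space probe traverses 180° on the transfer ellipse, so the target must lead by 180° − 87.44° = 92.6°.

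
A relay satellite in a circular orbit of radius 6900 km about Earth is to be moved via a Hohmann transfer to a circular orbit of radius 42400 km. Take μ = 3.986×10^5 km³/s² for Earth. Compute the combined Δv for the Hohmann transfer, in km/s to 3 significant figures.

Δv = 3.81 km/s

Semi-major axis of the transfer orbit: a_t = (6900 + 42400)/2 = 24650 km.
At r₁ the circular-orbit speed is v₁ = √(μ/r₁) = 7.6005 km/s.
On the transfer ellipse at r₁, vis-viva gives v_p = √[μ(2/r₁ − 1/a_t)] = 9.9682 km/s.
First burn Δv₁ = |v_p − v₁| = 2.368 km/s.
Circular speed at r₂: v₂ = √(μ/r₂) = 3.066 km/s.
Transfer-orbit speed at r₂: v_a = √[μ(2/r₂ − 1/a_t)] = 1.622 km/s.
Second burn Δv₂ = |v₂ − v_a| = 1.444 km/s.
Δv = Δv₁ + Δv₂ = 2.368 + 1.444 = 3.812 km/s.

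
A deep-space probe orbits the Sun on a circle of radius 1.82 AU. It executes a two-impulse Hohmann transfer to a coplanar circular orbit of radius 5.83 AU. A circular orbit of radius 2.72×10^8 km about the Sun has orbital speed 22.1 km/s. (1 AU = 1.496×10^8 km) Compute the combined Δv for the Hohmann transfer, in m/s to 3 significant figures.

From the circular-orbit relation v² = μ/r at r = 2.72×10^8 km: μ = v²r = (22.1)² × 2.72×10^8 = 1.32848×10^11 km³/s².
In km: r₁ = 1.82 × 1.496×10^8 = 2.72272×10^8 km; r₂ = 5.83 × 1.496×10^8 = 8.72168×10^8 km.
Transfer-ellipse semi-major axis a_t = (r₁ + r₂)/2 = (2.72272×10^8 + 8.72168×10^8)/2 = 5.7222×10^8 km.
Circular speed at r₁: v₁ = √(μ/r₁) = √(1.32848×10^11/2.72272×10^8) = 22.089 km/s.
Transfer-orbit speed at r₁ (vis-viva equation): v_p = √[μ(2/r₁ − 1/a_t)] = 27.271 km/s.
First burn Δv₁ = |v_p − v₁| = 5.182 km/s.
At r₂, v₂ = √(μ/r₂) = 12.3417 km/s.
Transfer-orbit speed at r₂: v_a = √[μ(2/r₂ − 1/a_t)] = 8.51327 km/s.
Second burn Δv₂ = |v₂ − v_a| = 3.828 km/s.
Δv = Δv₁ + Δv₂ = 5.182 + 3.828 = 9.010 km/s.

Δv = 9010 m/s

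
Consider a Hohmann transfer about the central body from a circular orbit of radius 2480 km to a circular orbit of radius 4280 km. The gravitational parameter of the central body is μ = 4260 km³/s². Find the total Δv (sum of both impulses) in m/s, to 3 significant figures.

Δv = 307 m/s

Transfer-ellipse semi-major axis a_t = (r₁ + r₂)/2 = (2480 + 4280)/2 = 3380 km.
Circular speed at r₁: v₁ = √(μ/r₁) = √(4260/2480) = 1.3106 km/s.
On the transfer ellipse at r₁, vis-viva gives v_p = √[μ(2/r₁ − 1/a_t)] = 1.4748 km/s.
First burn Δv₁ = |v_p − v₁| = 0.1642 km/s.
At r₂, v₂ = √(μ/r₂) = 0.9977 km/s.
Transfer-orbit speed at r₂: v_a = √[μ(2/r₂ − 1/a_t)] = 0.8546 km/s.
Second burn Δv₂ = |v₂ − v_a| = 0.1431 km/s.
Total Δv = Δv₁ + Δv₂ = 0.3073 km/s.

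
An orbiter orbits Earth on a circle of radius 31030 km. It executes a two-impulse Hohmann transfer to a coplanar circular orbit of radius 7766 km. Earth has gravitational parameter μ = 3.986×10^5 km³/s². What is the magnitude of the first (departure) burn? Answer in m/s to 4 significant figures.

Δv₁ = 1316 m/s

The Hohmann ellipse has a_t = (r₁ + r₂)/2 = 19398 km.
On the circular orbit at r = 31030 km, v_c = √(μ/r) = 3.584 km/s.
Vis-viva on the transfer ellipse at r = 31030 km gives v_t = √[μ(2/r − 1/a_t)] = 2.268 km/s.
Δv₁ = |v_t − v_c| = |2.268 − 3.584| = 1.316 km/s.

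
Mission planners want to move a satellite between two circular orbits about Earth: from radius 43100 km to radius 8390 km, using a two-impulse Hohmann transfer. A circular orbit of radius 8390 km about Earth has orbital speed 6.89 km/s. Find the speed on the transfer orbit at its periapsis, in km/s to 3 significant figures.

v = 8.91 km/s

From the circular-orbit relation v² = μ/r at r = 8390 km: μ = v²r = (6.89)² × 8390 = 3.98291×10^5 km³/s².
Transfer-ellipse semi-major axis a_t = (r₁ + r₂)/2 = (43100 + 8390)/2 = 25745 km.
The periapsis of the transfer ellipse is at r = 8390 km.
Vis-viva: v = √[μ(2/r − 1/a_t)] = √[3.98291×10^5 × (2/8390 − 1/25745)] = 8.915 km/s.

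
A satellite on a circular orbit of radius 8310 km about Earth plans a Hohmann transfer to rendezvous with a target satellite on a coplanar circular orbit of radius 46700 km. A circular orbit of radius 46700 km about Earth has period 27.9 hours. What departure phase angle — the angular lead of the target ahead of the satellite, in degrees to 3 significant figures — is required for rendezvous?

φ = 98.6°

From Kepler's third law T² = 4π²r³/μ at r = 46700 km, T = 27.9 hours = 27.9 × 3600 s = 1.0044×10^5 s: μ = 4π²r³/T² = 3.98563×10^5 km³/s².
The Hohmann ellipse has a_t = (r₁ + r₂)/2 = 27505 km.
Transfer time t = π√(a_t³/μ) = 22700 s.
Target angular speed ω₂ = √(μ/r₂³) = 6.256×10^-5 rad/s.
Angle swept by the target during transfer: ω₂·t = 1.420 rad = 81.36°.
Arrival is 180° from departure on the ellipse, so φ = 180° − 81.36° = 98.6°.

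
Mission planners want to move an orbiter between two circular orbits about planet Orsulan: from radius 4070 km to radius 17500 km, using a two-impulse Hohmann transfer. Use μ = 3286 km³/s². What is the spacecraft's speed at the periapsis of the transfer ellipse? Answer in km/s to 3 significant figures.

Semi-major axis of the transfer orbit: a_t = (4070 + 17500)/2 = 10785 km.
The periapsis of the transfer ellipse is at r = 4070 km.
Applying v² = μ(2/r − 1/a_t): v = 1.145 km/s.

v = 1.14 km/s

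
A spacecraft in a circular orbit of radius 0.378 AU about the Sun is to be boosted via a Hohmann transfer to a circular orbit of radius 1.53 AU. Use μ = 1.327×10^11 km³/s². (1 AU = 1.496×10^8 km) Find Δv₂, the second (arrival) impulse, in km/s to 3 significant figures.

In km: r₁ = 0.378 × 1.496×10^8 = 5.65488×10^7 km; r₂ = 1.53 × 1.496×10^8 = 2.28888×10^8 km.
Transfer-ellipse semi-major axis a_t = (r₁ + r₂)/2 = (5.65488×10^7 + 2.28888×10^8)/2 = 1.427184×10^8 km.
Circular speed at r = 2.28888×10^8 km: v_c = √(μ/r) = 24.078 km/s.
Vis-viva on the transfer ellipse at r = 2.28888×10^8 km gives v_t = √[μ(2/r − 1/a_t)] = 15.156 km/s.
Δv₂ = |v_t − v_c| = |15.156 − 24.078| = 8.922 km/s.

Δv₂ = 8.92 km/s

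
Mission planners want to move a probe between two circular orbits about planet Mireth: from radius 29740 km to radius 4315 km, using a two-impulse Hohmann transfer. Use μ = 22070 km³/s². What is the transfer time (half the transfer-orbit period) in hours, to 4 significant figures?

t = 13.05 hours

Transfer-ellipse semi-major axis a_t = (r₁ + r₂)/2 = (29740 + 4315)/2 = 17027.5 km.
Half the transfer-orbit period gives t = π√(a_t³/μ) = 46990 s.
Converting: 46990 s ÷ 3600 s/hour = 13.05 hours.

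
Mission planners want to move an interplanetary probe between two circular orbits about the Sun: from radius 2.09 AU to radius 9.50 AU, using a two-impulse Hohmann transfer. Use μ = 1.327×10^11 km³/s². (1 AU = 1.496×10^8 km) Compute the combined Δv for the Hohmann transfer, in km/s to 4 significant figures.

In km: r₁ = 2.09 × 1.496×10^8 = 3.12664×10^8 km; r₂ = 9.50 × 1.496×10^8 = 1.4212×10^9 km.
Transfer-ellipse semi-major axis a_t = (r₁ + r₂)/2 = (3.12664×10^8 + 1.4212×10^9)/2 = 8.66932×10^8 km.
At r₁ the circular-orbit speed is v₁ = √(μ/r₁) = 20.601 km/s.
On the transfer ellipse at r₁, vis-viva equation gives v_p = √[μ(2/r₁ − 1/a_t)] = 26.377 km/s.
First burn Δv₁ = |v_p − v₁| = 5.776 km/s.
At r₂, v₂ = √(μ/r₂) = 9.663 km/s.
Transfer-orbit speed at r₂: v_a = √[μ(2/r₂ − 1/a_t)] = 5.803 km/s.
Second burn Δv₂ = |v₂ − v_a| = 3.860 km/s.
Δv = Δv₁ + Δv₂ = 5.776 + 3.860 = 9.636 km/s.

Δv = 9.636 km/s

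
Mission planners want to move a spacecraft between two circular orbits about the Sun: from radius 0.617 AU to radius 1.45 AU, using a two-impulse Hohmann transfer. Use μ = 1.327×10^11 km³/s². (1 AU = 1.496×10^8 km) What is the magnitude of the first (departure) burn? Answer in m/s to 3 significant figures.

In km: r₁ = 0.617 × 1.496×10^8 = 9.23032×10^7 km; r₂ = 1.45 × 1.496×10^8 = 2.1692×10^8 km.
Semi-major axis of the transfer orbit: a_t = (9.23032×10^7 + 2.1692×10^8)/2 = 1.546116×10^8 km.
On the circular orbit at r = 9.23032×10^7 km, v_c = √(μ/r) = 37.916 km/s.
Transfer-orbit speed at the same r (vis-viva, a = a_t): v_t = √[μ(2/r − 1/a_t)] = 44.911 km/s.
Δv₁ = |v_t − v_c| = |44.911 − 37.916| = 6.995 km/s.

Δv₁ = 6990 m/s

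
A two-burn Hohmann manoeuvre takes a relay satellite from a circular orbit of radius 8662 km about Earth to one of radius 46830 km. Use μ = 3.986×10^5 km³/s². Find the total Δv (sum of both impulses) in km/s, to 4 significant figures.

Transfer-ellipse semi-major axis a_t = (r₁ + r₂)/2 = (8662 + 46830)/2 = 27746 km.
At r₁ the circular-orbit speed is v₁ = √(μ/r₁) = 6.7836 km/s.
On the transfer ellipse at r₁, vis-viva equation gives v_p = √[μ(2/r₁ − 1/a_t)] = 8.8130 km/s.
First burn Δv₁ = |v_p − v₁| = 2.0294 km/s.
At r₂, v₂ = √(μ/r₂) = 2.9175 km/s.
Transfer-orbit speed at r₂: v_a = √[μ(2/r₂ − 1/a_t)] = 1.6301 km/s.
Second burn Δv₂ = |v₂ − v_a| = 1.2874 km/s.
Δv = Δv₁ + Δv₂ = 2.0294 + 1.2874 = 3.317 km/s.

Δv = 3.317 km/s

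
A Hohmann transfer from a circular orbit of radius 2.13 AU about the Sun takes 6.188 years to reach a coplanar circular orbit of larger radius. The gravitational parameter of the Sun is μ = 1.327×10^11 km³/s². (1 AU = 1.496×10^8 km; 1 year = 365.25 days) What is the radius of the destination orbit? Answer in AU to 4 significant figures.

In km: r₁ = 2.13 × 1.496×10^8 = 3.18648×10^8 km.
Transfer time t = 6.188 years × 365.25 × 86400 s = 1.952784288×10^8 s, and t = π√(a_t³/μ).
So a_t = (μ t²/π²)^(1/3) = (1.327×10^11 × (1.952784288×10^8)² / π²)^(1/3) = 8.0037×10^8 km.
Since a_t = (r₁ + r₂)/2, r₂ = 2a_t − r₁ = 2×8.0037×10^8 − 3.18648×10^8 = 1.282092×10^9 km.
In AU: r₂ = 1.282092×10^9 / 1.496×10^8 = 8.570 AU.

r₂ = 8.570 AU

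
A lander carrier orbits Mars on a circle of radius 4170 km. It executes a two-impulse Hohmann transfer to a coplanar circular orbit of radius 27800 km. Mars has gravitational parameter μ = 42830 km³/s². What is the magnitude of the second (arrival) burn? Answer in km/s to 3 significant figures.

Transfer-ellipse semi-major axis a_t = (r₁ + r₂)/2 = (4170 + 27800)/2 = 15985 km.
On the circular orbit at r = 27800 km, v_c = √(μ/r) = 1.24123 km/s.
Transfer-orbit speed at the same r (vis-viva, a = a_t): v_t = √[μ(2/r − 1/a_t)] = 0.633962 km/s.
Δv₂ = |v_t − v_c| = |0.633962 − 1.24123| = 0.6073 km/s.

Δv₂ = 0.607 km/s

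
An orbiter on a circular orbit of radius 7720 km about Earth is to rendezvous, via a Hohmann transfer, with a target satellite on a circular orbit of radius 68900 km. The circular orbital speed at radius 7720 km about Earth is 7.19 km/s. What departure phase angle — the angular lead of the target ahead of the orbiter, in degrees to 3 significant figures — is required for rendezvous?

φ = 105°

From the circular-orbit relation v² = μ/r at r = 7720 km: μ = v²r = (7.19)² × 7720 = 3.99094×10^5 km³/s².
The Hohmann ellipse has a_t = (r₁ + r₂)/2 = 38310 km.
The half-period of the transfer ellipse is t = π√(a_t³/μ) = 37290 s.
Target angular speed ω₂ = √(μ/r₂³) = 3.493×10^-5 rad/s.
Angle swept by the target during transfer: ω₂·t = 1.3025 rad = 74.63°.
The orbiter traverses 180° on the transfer ellipse, so the target must lead by 180° − 74.63° = 105°.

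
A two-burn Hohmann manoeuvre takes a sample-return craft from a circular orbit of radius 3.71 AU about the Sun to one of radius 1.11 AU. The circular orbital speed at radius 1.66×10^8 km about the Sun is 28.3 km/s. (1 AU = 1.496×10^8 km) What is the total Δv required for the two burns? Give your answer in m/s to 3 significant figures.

From the circular-orbit relation v² = μ/r at r = 1.66×10^8 km: μ = v²r = (28.3)² × 1.66×10^8 = 1.32948×10^11 km³/s².
In km: r₁ = 3.71 × 1.496×10^8 = 5.55016×10^8 km; r₂ = 1.11 × 1.496×10^8 = 1.66056×10^8 km.
Semi-major axis of the transfer orbit: a_t = (5.55016×10^8 + 1.66056×10^8)/2 = 3.60536×10^8 km.
Circular speed at r₁: v₁ = √(μ/r₁) = √(1.32948×10^11/5.55016×10^8) = 15.47703 km/s.
On the transfer ellipse at r₁, v² = μ(2/r − 1/a) gives v_a = √[μ(2/r₁ − 1/a_t)] = 10.50366 km/s.
First burn Δv₁ = |v_a − v₁| = 4.97337 km/s.
Circular speed at r₂: v₂ = √(μ/r₂) = 28.2952 km/s.
Transfer-orbit speed at r₂: v_p = √[μ(2/r₂ − 1/a_t)] = 35.1068 km/s.
Second burn Δv₂ = |v₂ − v_p| = 6.81160 km/s.
Δv = Δv₁ + Δv₂ = 4.97337 + 6.81160 = 11.78 km/s.

Δv = 11800 m/s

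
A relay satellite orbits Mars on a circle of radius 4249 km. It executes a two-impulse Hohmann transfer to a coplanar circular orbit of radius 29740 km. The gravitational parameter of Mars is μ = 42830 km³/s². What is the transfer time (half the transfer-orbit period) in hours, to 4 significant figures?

t = 9.342 hours

The Hohmann ellipse has a_t = (r₁ + r₂)/2 = 16994.5 km.
By Kepler's third law the transfer-orbit period is T = 2π√(a_t³/μ), so t = T/2 = 33630 s.
Converting: 33630 s ÷ 3600 s/hour = 9.342 hours.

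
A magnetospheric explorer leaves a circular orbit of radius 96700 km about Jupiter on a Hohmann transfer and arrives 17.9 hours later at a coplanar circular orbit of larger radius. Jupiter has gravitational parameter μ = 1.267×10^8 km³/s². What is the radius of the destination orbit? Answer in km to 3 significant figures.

Transfer time t = 17.9 hours = 64440 s, and t = π√(a_t³/μ).
So a_t = (μ t²/π²)^(1/3) = (1.267×10^8 × (64440)² / π²)^(1/3) = 3.7635×10^5 km.
Since a_t = (r₁ + r₂)/2, r₂ = 2a_t − r₁ = 2×3.7635×10^5 − 96700 = 6.560×10^5 km.

r₂ = 6.56×10^5 km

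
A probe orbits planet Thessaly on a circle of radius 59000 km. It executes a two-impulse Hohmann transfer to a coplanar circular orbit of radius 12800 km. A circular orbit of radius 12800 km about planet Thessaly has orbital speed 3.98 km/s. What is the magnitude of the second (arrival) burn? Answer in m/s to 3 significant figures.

From the circular-orbit relation v² = μ/r at r = 12800 km: μ = v²r = (3.98)² × 12800 = 2.02757×10^5 km³/s².
Semi-major axis of the transfer orbit: a_t = (59000 + 12800)/2 = 35900 km.
Circular speed at r = 12800 km: v_c = √(μ/r) = 3.980 km/s.
Transfer-orbit speed at the same r (vis-viva, a = a_t): v_t = √[μ(2/r − 1/a_t)] = 5.102 km/s.
Δv₂ = |v_t − v_c| = |5.102 − 3.980| = 1.122 km/s.

Δv₂ = 1120 m/s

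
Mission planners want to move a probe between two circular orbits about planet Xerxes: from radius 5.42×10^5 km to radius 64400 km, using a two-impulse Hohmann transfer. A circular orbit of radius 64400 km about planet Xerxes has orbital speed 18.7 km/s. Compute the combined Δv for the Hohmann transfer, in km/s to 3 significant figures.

From the circular-orbit relation v² = μ/r at r = 64400 km: μ = v²r = (18.7)² × 64400 = 2.25200×10^7 km³/s².
Semi-major axis of the transfer orbit: a_t = (5.420×10^5 + 64400)/2 = 3.032×10^5 km.
Circular speed at r₁: v₁ = √(μ/r₁) = √(2.25200×10^7/5.420×10^5) = 6.446 km/s.
On the transfer ellipse at r₁, vis-viva equation gives v_a = √[μ(2/r₁ − 1/a_t)] = 2.971 km/s.
First burn Δv₁ = |v_a − v₁| = 3.475 km/s.
At r₂, v₂ = √(μ/r₂) = 18.700 km/s.
Transfer-orbit speed at r₂: v_p = √[μ(2/r₂ − 1/a_t)] = 25.002 km/s.
Second burn Δv₂ = |v₂ − v_p| = 6.302 km/s.
Total Δv = Δv₁ + Δv₂ = 9.777 km/s.

Δv = 9.78 km/s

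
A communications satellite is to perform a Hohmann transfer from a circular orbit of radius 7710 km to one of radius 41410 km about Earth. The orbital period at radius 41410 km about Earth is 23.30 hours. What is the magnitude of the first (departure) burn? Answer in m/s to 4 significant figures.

From Kepler's third law T² = 4π²r³/μ at r = 41410 km, T = 23.30 hours = 23.30 × 3600 s = 83880 s: μ = 4π²r³/T² = 3.98436×10^5 km³/s².
The Hohmann ellipse has a_t = (r₁ + r₂)/2 = 24560 km.
Circular speed at r = 7710 km: v_c = √(μ/r) = 7.1887 km/s.
Transfer-orbit speed at the same r (vis-viva, a = a_t): v_t = √[μ(2/r − 1/a_t)] = 9.3345 km/s.
Δv₁ = |v_t − v_c| = |9.3345 − 7.1887| = 2.146 km/s.

Δv₁ = 2146 m/s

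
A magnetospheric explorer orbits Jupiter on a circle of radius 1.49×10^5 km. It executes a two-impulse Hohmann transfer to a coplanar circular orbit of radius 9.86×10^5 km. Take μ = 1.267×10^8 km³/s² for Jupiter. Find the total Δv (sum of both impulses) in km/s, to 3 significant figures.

Δv = 14.8 km/s

The Hohmann ellipse has a_t = (r₁ + r₂)/2 = 5.675×10^5 km.
Circular speed at r₁: v₁ = √(μ/r₁) = √(1.267×10^8/1.490×10^5) = 29.1605 km/s.
On the transfer ellipse at r₁, vis-viva gives v_p = √[μ(2/r₁ − 1/a_t)] = 38.4371 km/s.
First burn Δv₁ = |v_p − v₁| = 9.277 km/s.
At r₂, v₂ = √(μ/r₂) = 11.3357 km/s.
Transfer-orbit speed at r₂: v_a = √[μ(2/r₂ − 1/a_t)] = 5.80845 km/s.
Second burn Δv₂ = |v₂ − v_a| = 5.527 km/s.
Δv = Δv₁ + Δv₂ = 9.277 + 5.527 = 14.80 km/s.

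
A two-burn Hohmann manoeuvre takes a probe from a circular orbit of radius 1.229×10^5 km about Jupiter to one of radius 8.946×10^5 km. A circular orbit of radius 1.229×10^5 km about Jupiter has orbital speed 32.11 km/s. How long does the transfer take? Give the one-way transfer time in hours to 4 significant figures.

From the circular-orbit relation v² = μ/r at r = 1.229×10^5 km: μ = v²r = (32.11)² × 1.229×10^5 = 1.26716×10^8 km³/s².
The Hohmann ellipse has a_t = (r₁ + r₂)/2 = 5.0875×10^5 km.
By Kepler's third law the transfer-orbit period is T = 2π√(a_t³/μ), so t = T/2 = 1.0127×10^5 s.
Converting: 1.0127×10^5 s ÷ 3600 s/hour = 28.13 hours.

t = 28.13 hours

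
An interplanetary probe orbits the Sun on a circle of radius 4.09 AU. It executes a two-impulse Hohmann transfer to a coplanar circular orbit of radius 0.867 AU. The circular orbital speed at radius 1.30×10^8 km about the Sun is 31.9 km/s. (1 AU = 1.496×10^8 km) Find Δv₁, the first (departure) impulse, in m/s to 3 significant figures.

Δv₁ = 6010 m/s

From the circular-orbit relation v² = μ/r at r = 1.30×10^8 km: μ = v²r = (31.9)² × 1.30×10^8 = 1.32289×10^11 km³/s².
In km: r₁ = 4.09 × 1.496×10^8 = 6.11864×10^8 km; r₂ = 0.867 × 1.496×10^8 = 1.297032×10^8 km.
Transfer-ellipse semi-major axis a_t = (r₁ + r₂)/2 = (6.11864×10^8 + 1.297032×10^8)/2 = 3.707836×10^8 km.
Circular speed at r = 6.11864×10^8 km: v_c = √(μ/r) = 14.704 km/s.
Transfer-orbit speed at the same r (vis-viva, a = a_t): v_t = √[μ(2/r − 1/a_t)] = 8.6966 km/s.
Δv₁ = |v_t − v_c| = |8.6966 − 14.704| = 6.007 km/s.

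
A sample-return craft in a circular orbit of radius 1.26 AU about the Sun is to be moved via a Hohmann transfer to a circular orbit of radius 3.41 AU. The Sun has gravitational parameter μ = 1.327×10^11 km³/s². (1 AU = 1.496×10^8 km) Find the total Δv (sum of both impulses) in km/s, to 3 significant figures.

In km: r₁ = 1.26 × 1.496×10^8 = 1.88496×10^8 km; r₂ = 3.41 × 1.496×10^8 = 5.10136×10^8 km.
Semi-major axis of the transfer orbit: a_t = (1.88496×10^8 + 5.10136×10^8)/2 = 3.49316×10^8 km.
Circular speed at r₁: v₁ = √(μ/r₁) = √(1.327×10^11/1.88496×10^8) = 26.533 km/s.
On the transfer ellipse at r₁, vis-viva gives v_p = √[μ(2/r₁ − 1/a_t)] = 32.064 km/s.
First burn Δv₁ = |v_p − v₁| = 5.531 km/s.
At r₂, v₂ = √(μ/r₂) = 16.1284 km/s.
Transfer-orbit speed at r₂: v_a = √[μ(2/r₂ − 1/a_t)] = 11.8477 km/s.
Second burn Δv₂ = |v₂ − v_a| = 4.281 km/s.
Total Δv = Δv₁ + Δv₂ = 9.812 km/s.

Δv = 9.81 km/s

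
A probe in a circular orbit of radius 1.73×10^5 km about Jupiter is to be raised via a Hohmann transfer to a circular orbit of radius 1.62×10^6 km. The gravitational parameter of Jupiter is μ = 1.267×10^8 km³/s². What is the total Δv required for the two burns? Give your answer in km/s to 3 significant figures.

Transfer-ellipse semi-major axis a_t = (r₁ + r₂)/2 = (1.730×10^5 + 1.620×10^6)/2 = 8.965×10^5 km.
At r₁ the circular-orbit speed is v₁ = √(μ/r₁) = 27.0623 km/s.
Transfer-orbit speed at r₁ (vis-viva): v_p = √[μ(2/r₁ − 1/a_t)] = 36.3787 km/s.
First burn Δv₁ = |v_p − v₁| = 9.3164 km/s.
Circular speed at r₂: v₂ = √(μ/r₂) = 8.8436 km/s.
Transfer-orbit speed at r₂: v_a = √[μ(2/r₂ − 1/a_t)] = 3.8849 km/s.
Second burn Δv₂ = |v₂ − v_a| = 4.9587 km/s.
Δv = Δv₁ + Δv₂ = 9.3164 + 4.9587 = 14.28 km/s.

Δv = 14.3 km/s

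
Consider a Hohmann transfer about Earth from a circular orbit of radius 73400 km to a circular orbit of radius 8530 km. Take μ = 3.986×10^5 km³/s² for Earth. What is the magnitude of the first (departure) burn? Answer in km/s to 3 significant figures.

Semi-major axis of the transfer orbit: a_t = (73400 + 8530)/2 = 40965 km.
On the circular orbit at r = 73400 km, v_c = √(μ/r) = 2.330 km/s.
Transfer-orbit speed at the same r (vis-viva, a = a_t): v_t = √[μ(2/r − 1/a_t)] = 1.063 km/s.
Δv₁ = |v_t − v_c| = |1.063 − 2.330| = 1.267 km/s.

Δv₁ = 1.27 km/s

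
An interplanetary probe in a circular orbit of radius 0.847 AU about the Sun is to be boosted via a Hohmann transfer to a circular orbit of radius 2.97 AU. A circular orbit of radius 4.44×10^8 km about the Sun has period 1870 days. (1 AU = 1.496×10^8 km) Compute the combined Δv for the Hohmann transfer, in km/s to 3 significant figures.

From Kepler's third law T² = 4π²r³/μ at r = 4.44×10^8 km, T = 1870 days = 1870 × 86400 s = 1.61568×10^8 s: μ = 4π²r³/T² = 1.32373×10^11 km³/s².
In km: r₁ = 0.847 × 1.496×10^8 = 1.267112×10^8 km; r₂ = 2.97 × 1.496×10^8 = 4.44312×10^8 km.
The Hohmann ellipse has a_t = (r₁ + r₂)/2 = 2.855116×10^8 km.
At r₁ the circular-orbit speed is v₁ = √(μ/r₁) = 32.321 km/s.
On the transfer ellipse at r₁, vis-viva equation gives v_p = √[μ(2/r₁ − 1/a_t)] = 40.320 km/s.
First burn Δv₁ = |v_p − v₁| = 7.999 km/s.
At r₂, v₂ = √(μ/r₂) = 17.261 km/s.
Transfer-orbit speed at r₂: v_a = √[μ(2/r₂ − 1/a_t)] = 11.499 km/s.
Second burn Δv₂ = |v₂ − v_a| = 5.762 km/s.
Total Δv = Δv₁ + Δv₂ = 13.76 km/s.

Δv = 13.8 km/s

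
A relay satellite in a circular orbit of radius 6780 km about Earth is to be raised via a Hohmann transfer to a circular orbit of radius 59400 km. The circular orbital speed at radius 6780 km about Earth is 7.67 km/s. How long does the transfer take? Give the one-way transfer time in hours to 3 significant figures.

From the circular-orbit relation v² = μ/r at r = 6780 km: μ = v²r = (7.67)² × 6780 = 3.98860×10^5 km³/s².
Semi-major axis of the transfer orbit: a_t = (6780 + 59400)/2 = 33090 km.
Half the transfer-orbit period gives t = π√(a_t³/μ) = 29940 s.
Converting: 29940 s ÷ 3600 s/hour = 8.32 hours.

t = 8.32 hours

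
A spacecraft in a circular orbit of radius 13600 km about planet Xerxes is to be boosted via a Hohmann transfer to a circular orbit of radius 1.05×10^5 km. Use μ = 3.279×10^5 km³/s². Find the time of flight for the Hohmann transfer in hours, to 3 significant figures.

t = 22.0 hours

Transfer-ellipse semi-major axis a_t = (r₁ + r₂)/2 = (13600 + 1.050×10^5)/2 = 59300 km.
Half the transfer-orbit period gives t = π√(a_t³/μ) = 79220 s.
Converting: 79220 s ÷ 3600 s/hour = 22.0 hours.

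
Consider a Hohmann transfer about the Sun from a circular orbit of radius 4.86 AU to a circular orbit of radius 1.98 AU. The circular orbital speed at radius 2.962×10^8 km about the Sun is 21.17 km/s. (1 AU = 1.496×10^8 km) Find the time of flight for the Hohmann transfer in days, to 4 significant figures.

t = 1155 days

From the circular-orbit relation v² = μ/r at r = 2.962×10^8 km: μ = v²r = (21.17)² × 2.962×10^8 = 1.32748×10^11 km³/s².
In km: r₁ = 4.86 × 1.496×10^8 = 7.27056×10^8 km; r₂ = 1.98 × 1.496×10^8 = 2.96208×10^8 km.
Transfer-ellipse semi-major axis a_t = (r₁ + r₂)/2 = (7.27056×10^8 + 2.96208×10^8)/2 = 5.11632×10^8 km.
By Kepler's third law the transfer-orbit period is T = 2π√(a_t³/μ), so t = T/2 = 9.979×10^7 s.
Converting: 9.979×10^7 s ÷ 86400 s/day = 1155 days.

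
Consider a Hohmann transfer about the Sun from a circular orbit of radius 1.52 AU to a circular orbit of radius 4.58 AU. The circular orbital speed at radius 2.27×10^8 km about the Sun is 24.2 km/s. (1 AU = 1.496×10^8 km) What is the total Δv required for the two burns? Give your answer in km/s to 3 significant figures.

Δv = 9.55 km/s

From the circular-orbit relation v² = μ/r at r = 2.27×10^8 km: μ = v²r = (24.2)² × 2.27×10^8 = 1.32940×10^11 km³/s².
In km: r₁ = 1.52 × 1.496×10^8 = 2.27392×10^8 km; r₂ = 4.58 × 1.496×10^8 = 6.85168×10^8 km.
The Hohmann ellipse has a_t = (r₁ + r₂)/2 = 4.5628×10^8 km.
Circular speed at r₁: v₁ = √(μ/r₁) = √(1.32940×10^11/2.27392×10^8) = 24.18 km/s.
On the transfer ellipse at r₁, v² = μ(2/r − 1/a) gives v_p = √[μ(2/r₁ − 1/a_t)] = 29.63 km/s.
First burn Δv₁ = |v_p − v₁| = 5.450 km/s.
Circular speed at r₂: v₂ = √(μ/r₂) = 13.929 km/s.
Transfer-orbit speed at r₂: v_a = √[μ(2/r₂ − 1/a_t)] = 9.8334 km/s.
Second burn Δv₂ = |v₂ − v_a| = 4.096 km/s.
Total Δv = Δv₁ + Δv₂ = 9.546 km/s.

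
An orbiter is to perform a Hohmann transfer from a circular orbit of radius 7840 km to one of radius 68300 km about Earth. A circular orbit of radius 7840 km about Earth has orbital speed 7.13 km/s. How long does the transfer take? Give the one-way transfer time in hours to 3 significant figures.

t = 10.3 hours

From the circular-orbit relation v² = μ/r at r = 7840 km: μ = v²r = (7.13)² × 7840 = 3.98561×10^5 km³/s².
The Hohmann ellipse has a_t = (r₁ + r₂)/2 = 38070 km.
Half the transfer-orbit period gives t = π√(a_t³/μ) = 36960 s.
Converting: 36960 s ÷ 3600 s/hour = 10.3 hours.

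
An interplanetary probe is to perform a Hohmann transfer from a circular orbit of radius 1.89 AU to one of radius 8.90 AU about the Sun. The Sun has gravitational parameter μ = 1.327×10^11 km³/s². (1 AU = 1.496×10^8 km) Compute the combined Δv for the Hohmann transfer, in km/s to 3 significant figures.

Δv = 10.2 km/s

In km: r₁ = 1.89 × 1.496×10^8 = 2.82744×10^8 km; r₂ = 8.90 × 1.496×10^8 = 1.33144×10^9 km.
Semi-major axis of the transfer orbit: a_t = (2.82744×10^8 + 1.33144×10^9)/2 = 8.07092×10^8 km.
Circular speed at r₁: v₁ = √(μ/r₁) = √(1.327×10^11/2.82744×10^8) = 21.6640 km/s.
Transfer-orbit speed at r₁ (vis-viva): v_p = √[μ(2/r₁ − 1/a_t)] = 27.8252 km/s.
First burn Δv₁ = |v_p − v₁| = 6.1612 km/s.
At r₂, v₂ = √(μ/r₂) = 9.9833 km/s.
Transfer-orbit speed at r₂: v_a = √[μ(2/r₂ − 1/a_t)] = 5.9089 km/s.
Second burn Δv₂ = |v₂ − v_a| = 4.0744 km/s.
Δv = Δv₁ + Δv₂ = 6.1612 + 4.0744 = 10.24 km/s.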